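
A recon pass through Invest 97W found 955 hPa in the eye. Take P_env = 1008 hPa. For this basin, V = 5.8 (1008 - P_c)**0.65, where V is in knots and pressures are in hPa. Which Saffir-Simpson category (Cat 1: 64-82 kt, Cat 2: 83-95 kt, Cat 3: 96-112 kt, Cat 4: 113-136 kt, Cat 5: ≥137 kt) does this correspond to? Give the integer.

ΔP = 1008 − 955 = 53 hPa.
V ≈ 5.8 × 53^0.65 = 5.8 × 13.21 ≈ 77 kt.
77 kt falls in the Category 1 band.

1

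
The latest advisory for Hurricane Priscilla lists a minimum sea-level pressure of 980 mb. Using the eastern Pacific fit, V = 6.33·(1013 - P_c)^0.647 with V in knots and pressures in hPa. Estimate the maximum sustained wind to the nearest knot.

61 kt

ΔP = 1013 − 980 = 33 mb.
33^0.647 ≈ 9.605.
V ≈ 6.33 × 9.605 ≈ 60.8 kt.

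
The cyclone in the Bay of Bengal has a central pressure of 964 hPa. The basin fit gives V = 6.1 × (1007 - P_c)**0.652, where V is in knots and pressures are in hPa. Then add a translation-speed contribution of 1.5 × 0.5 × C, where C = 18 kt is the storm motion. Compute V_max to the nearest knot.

ΔP = 1007 − 964 = 43 hPa.
43^0.652 ≈ 11.615.
V ≈ 6.1 × 11.615 ≈ 70.9 kt.
Translation term: 1.5 × 0.5 × 18 = 13.5 kt.
Corrected V ≈ 84.4 kt → 84 kt.

84 kt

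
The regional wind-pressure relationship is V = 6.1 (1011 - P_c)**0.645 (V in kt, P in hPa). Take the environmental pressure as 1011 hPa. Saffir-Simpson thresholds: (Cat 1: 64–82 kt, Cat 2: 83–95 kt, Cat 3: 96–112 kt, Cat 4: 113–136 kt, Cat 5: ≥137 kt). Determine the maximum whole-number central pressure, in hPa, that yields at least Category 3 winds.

Category 3 begins at V = 96 kt.
Required ΔP = (96/6.1)^(1/0.645) = 15.738^1.550 ≈ 71.73 hPa.
P_c ≤ 1011 − 71.73 = 939.27, so the highest integer P_c is 939 hPa.

939 hPa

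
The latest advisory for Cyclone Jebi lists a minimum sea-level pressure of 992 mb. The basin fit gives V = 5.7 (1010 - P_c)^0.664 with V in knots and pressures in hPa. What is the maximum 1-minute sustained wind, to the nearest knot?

39 kt

ΔP = 1010 − 992 = 18 mb.
18^0.664 ≈ 6.816.
V ≈ 5.7 × 6.816 ≈ 38.8 kt.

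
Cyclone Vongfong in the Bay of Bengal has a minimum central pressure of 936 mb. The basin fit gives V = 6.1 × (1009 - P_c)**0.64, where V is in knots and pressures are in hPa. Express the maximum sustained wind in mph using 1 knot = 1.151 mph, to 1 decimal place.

109.4 mph

ΔP = 1009 − 936 = 73 mb.
V ≈ 6.1 × 73^0.64 = 6.1 × 15.579 ≈ 95.029 kt.
95.029 × 1.151 ≈ 109.38 mph → 109.4 mph.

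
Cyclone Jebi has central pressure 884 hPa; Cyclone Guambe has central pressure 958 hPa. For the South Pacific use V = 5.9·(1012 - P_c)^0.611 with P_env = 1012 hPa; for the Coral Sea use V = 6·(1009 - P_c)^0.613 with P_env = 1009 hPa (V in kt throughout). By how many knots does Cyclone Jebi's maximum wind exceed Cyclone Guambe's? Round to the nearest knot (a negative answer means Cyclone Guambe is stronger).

48 kt

Cyclone Jebi: ΔP = 128; V ≈ 5.9 × 128^0.611 ≈ 114.38 kt.
Cyclone Guambe: ΔP = 51; V ≈ 6 × 51^0.613 ≈ 66.82 kt.
Difference ≈ 114.38 − 66.82 = 47.56 → 48 kt.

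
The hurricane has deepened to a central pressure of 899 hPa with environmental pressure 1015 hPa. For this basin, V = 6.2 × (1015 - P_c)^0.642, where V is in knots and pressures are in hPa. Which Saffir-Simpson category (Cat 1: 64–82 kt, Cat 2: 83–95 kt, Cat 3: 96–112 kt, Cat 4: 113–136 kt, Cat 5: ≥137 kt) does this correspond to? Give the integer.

ΔP = 1015 − 899 = 116 hPa.
V ≈ 6.2 × 116^0.642 = 6.2 × 21.15 ≈ 131 kt.
131 kt falls in the Category 4 band.

4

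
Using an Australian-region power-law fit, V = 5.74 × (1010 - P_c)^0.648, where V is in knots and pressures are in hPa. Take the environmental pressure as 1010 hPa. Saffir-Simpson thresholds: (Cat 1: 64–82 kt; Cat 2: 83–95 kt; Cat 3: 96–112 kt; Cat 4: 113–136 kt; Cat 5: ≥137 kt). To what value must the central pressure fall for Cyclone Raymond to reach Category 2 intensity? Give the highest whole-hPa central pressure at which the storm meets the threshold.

Category 2 begins at V = 83 kt.
Required ΔP = (83/5.74)^(1/0.648) = 14.460^1.543 ≈ 61.71 hPa.
P_c ≤ 1010 − 61.71 = 948.29, so the highest integer P_c is 948 hPa.

948 hPa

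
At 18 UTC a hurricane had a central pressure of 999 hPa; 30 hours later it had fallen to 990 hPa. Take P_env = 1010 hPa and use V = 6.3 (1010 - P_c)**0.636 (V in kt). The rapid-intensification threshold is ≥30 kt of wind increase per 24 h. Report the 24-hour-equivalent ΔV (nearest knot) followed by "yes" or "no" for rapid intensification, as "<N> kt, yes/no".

11 kt, no

V₁: ΔP = 11, V ≈ 6.3 × 11^0.636 ≈ 28.95 kt.
V₂: ΔP = 20, V ≈ 6.3 × 20^0.636 ≈ 42.34 kt.
ΔV over 30 h = 13.39 kt → 24 h equivalent = 13.39 × 24/30 ≈ 10.71 kt.
11 kt < 30 kt ⇒ not rapid intensification.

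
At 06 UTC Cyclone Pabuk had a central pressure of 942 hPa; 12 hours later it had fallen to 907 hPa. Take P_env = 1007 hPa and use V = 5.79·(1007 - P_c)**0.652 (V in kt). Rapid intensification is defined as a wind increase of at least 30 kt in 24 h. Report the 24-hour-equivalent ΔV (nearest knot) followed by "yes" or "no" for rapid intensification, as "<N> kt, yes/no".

V₁: ΔP = 65, V ≈ 5.79 × 65^0.652 ≈ 88.04 kt.
V₂: ΔP = 100, V ≈ 5.79 × 100^0.652 ≈ 116.59 kt.
ΔV over 12 h = 28.55 kt → 24 h equivalent = 28.55 × 24/12 ≈ 57.10 kt.
57 kt ≥ 30 kt ⇒ rapid intensification.

57 kt, yes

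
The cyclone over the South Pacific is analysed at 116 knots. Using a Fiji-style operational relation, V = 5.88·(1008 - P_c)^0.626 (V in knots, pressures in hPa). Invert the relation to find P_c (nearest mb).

ΔP = (V / 5.88)^(1/0.626) = (116/5.88)^1.597.
116/5.88 = 19.728; 19.728^1.597 ≈ 117.17 mb.
P_c = 1008 − 117.17 = 890.83 ≈ 891 mb.

891 mb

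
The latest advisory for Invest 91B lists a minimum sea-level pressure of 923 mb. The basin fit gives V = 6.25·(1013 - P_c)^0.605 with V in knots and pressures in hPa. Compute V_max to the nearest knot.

95 kt

ΔP = 1013 − 923 = 90 mb.
90^0.605 ≈ 15.217.
V ≈ 6.25 × 15.217 ≈ 95.1 kt.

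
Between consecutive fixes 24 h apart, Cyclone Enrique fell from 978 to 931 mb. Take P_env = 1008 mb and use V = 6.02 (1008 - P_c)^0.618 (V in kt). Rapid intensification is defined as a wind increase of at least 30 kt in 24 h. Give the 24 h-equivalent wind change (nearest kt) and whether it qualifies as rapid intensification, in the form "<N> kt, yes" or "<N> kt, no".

39 kt, yes

V₁: ΔP = 30, V ≈ 6.02 × 30^0.618 ≈ 49.26 kt.
V₂: ΔP = 77, V ≈ 6.02 × 77^0.618 ≈ 88.20 kt.
ΔV over 24 h = 38.94 kt → 24 h equivalent = 38.94 × 24/24 ≈ 38.94 kt.
39 kt ≥ 30 kt ⇒ rapid intensification.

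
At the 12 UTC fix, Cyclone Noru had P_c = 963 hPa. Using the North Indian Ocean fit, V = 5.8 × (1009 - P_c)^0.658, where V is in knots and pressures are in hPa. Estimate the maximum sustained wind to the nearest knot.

ΔP = 1009 − 963 = 46 hPa.
46^0.658 ≈ 12.419.
V ≈ 5.8 × 12.419 ≈ 72.0 kt.

72 kt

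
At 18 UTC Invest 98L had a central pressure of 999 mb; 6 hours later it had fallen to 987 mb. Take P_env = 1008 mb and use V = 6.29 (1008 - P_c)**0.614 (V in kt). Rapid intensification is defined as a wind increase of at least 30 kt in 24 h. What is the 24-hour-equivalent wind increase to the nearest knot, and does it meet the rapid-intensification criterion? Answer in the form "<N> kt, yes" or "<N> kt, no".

V₁: ΔP = 9, V ≈ 6.29 × 9^0.614 ≈ 24.24 kt.
V₂: ΔP = 21, V ≈ 6.29 × 21^0.614 ≈ 40.78 kt.
ΔV over 6 h = 16.54 kt → 24 h equivalent = 16.54 × 24/6 ≈ 66.16 kt.
66 kt ≥ 30 kt ⇒ rapid intensification.

66 kt, yes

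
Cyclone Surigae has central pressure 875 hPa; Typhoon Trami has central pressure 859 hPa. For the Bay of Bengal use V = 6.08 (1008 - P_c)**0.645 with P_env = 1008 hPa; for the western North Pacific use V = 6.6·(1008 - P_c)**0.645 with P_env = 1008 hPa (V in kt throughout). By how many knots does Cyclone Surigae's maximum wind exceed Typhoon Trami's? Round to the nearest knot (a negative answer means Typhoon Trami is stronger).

-24 kt

Cyclone Surigae: ΔP = 133; V ≈ 6.08 × 133^0.645 ≈ 142.49 kt.
Typhoon Trami: ΔP = 149; V ≈ 6.6 × 149^0.645 ≈ 166.44 kt.
Difference ≈ 142.49 − 166.44 = -23.95 → -24 kt.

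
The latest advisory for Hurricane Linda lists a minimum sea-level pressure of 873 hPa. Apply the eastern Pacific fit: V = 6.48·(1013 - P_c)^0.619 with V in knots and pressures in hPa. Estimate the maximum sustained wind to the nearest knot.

138 kt

ΔP = 1013 − 873 = 140 hPa.
140^0.619 ≈ 21.304.
V ≈ 6.48 × 21.304 ≈ 138.0 kt.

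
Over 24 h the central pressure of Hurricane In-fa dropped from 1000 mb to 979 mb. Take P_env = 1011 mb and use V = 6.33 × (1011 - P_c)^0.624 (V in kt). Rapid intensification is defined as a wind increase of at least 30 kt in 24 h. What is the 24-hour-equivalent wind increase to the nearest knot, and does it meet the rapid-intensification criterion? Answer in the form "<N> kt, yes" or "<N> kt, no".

27 kt, no

V₁: ΔP = 11, V ≈ 6.33 × 11^0.624 ≈ 28.26 kt.
V₂: ΔP = 32, V ≈ 6.33 × 32^0.624 ≈ 55.03 kt.
ΔV over 24 h = 26.77 kt → 24 h equivalent = 26.77 × 24/24 ≈ 26.77 kt.
27 kt < 30 kt ⇒ not rapid intensification.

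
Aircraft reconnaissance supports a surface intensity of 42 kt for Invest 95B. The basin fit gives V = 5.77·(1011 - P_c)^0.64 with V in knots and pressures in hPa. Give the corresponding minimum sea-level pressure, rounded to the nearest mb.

ΔP = (V / 5.77)^(1/0.64) = (42/5.77)^1.562.
42/5.77 = 7.279; 7.279^1.562 ≈ 22.23 mb.
P_c = 1011 − 22.23 = 988.77 ≈ 989 mb.

989 mb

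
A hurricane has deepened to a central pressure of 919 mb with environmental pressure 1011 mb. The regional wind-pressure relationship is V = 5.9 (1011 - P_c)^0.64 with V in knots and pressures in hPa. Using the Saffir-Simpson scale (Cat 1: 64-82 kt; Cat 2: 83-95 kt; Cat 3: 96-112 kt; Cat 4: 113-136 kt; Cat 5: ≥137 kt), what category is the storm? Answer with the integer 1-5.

3

ΔP = 1011 − 919 = 92 mb.
V ≈ 5.9 × 92^0.64 = 5.9 × 18.06 ≈ 107 kt.
107 kt falls in the Category 3 band.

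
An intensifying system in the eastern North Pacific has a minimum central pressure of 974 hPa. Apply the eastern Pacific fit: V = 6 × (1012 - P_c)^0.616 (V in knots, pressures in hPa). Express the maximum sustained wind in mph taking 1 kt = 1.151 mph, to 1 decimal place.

64.9 mph

ΔP = 1012 − 974 = 38 hPa.
V ≈ 6 × 38^0.616 = 6 × 9.400 ≈ 56.402 kt.
56.402 × 1.151 ≈ 64.92 mph → 64.9 mph.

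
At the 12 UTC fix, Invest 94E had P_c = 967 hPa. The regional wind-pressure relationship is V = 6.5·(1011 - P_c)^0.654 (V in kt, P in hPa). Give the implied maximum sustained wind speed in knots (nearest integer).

77 kt

ΔP = 1011 − 967 = 44 hPa.
44^0.654 ≈ 11.880.
V ≈ 6.5 × 11.880 ≈ 77.2 kt.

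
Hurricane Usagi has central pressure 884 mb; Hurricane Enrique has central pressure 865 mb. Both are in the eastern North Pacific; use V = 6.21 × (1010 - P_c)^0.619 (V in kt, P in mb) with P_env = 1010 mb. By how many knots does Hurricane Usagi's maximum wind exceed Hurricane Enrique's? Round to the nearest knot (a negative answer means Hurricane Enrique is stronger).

Hurricane Usagi: ΔP = 126; V ≈ 6.21 × 126^0.619 ≈ 123.94 kt.
Hurricane Enrique: ΔP = 145; V ≈ 6.21 × 145^0.619 ≈ 135.20 kt.
Difference ≈ 123.94 − 135.20 = -11.26 → -11 kt.

-11 kt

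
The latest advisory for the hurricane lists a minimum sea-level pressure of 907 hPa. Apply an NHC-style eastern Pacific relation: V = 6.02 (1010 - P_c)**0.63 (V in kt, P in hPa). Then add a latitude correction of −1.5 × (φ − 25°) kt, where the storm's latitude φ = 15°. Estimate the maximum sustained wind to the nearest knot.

127 kt

ΔP = 1010 − 907 = 103 hPa.
103^0.63 ≈ 18.539.
V ≈ 6.02 × 18.539 ≈ 111.6 kt.
Latitude correction: −1.5 × (15 − 25) = 15 kt.
Corrected V ≈ 126.6 kt → 127 kt.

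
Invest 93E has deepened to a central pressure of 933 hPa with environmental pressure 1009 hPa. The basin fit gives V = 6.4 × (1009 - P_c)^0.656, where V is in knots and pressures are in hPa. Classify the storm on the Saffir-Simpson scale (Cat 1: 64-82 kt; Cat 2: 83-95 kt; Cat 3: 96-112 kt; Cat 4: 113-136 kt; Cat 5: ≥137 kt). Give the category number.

ΔP = 1009 − 933 = 76 hPa.
V ≈ 6.4 × 76^0.656 = 6.4 × 17.13 ≈ 110 kt.
110 kt falls in the Category 3 band.

3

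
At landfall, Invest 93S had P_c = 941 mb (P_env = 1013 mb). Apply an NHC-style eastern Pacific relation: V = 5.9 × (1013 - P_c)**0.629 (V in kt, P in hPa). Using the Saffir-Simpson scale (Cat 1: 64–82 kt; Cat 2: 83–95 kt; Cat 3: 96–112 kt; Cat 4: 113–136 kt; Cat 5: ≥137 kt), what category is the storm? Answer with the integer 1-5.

2

ΔP = 1013 − 941 = 72 mb.
V ≈ 5.9 × 72^0.629 = 5.9 × 14.73 ≈ 87 kt.
87 kt falls in the Category 2 band.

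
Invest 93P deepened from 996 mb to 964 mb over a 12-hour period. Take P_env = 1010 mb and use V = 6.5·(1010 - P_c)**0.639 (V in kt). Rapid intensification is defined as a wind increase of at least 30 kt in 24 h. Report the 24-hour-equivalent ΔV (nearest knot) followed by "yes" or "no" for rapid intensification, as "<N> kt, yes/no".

V₁: ΔP = 14, V ≈ 6.5 × 14^0.639 ≈ 35.10 kt.
V₂: ΔP = 46, V ≈ 6.5 × 46^0.639 ≈ 75.06 kt.
ΔV over 12 h = 39.96 kt → 24 h equivalent = 39.96 × 24/12 ≈ 79.92 kt.
80 kt ≥ 30 kt ⇒ rapid intensification.

80 kt, yes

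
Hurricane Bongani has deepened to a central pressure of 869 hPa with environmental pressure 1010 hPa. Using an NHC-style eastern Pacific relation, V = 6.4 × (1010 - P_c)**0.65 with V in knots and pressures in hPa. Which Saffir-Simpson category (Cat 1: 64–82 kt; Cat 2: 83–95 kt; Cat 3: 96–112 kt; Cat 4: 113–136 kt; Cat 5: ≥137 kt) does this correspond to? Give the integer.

ΔP = 1010 − 869 = 141 hPa.
V ≈ 6.4 × 141^0.65 = 6.4 × 24.95 ≈ 160 kt.
160 kt falls in the Category 5 band.

5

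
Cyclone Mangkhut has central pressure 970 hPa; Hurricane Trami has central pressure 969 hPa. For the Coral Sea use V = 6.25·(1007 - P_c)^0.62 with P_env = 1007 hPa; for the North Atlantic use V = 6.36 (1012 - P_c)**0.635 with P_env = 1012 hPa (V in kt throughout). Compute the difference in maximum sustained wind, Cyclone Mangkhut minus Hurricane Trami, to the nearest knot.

-11 kt

Cyclone Mangkhut: ΔP = 37; V ≈ 6.25 × 37^0.62 ≈ 58.64 kt.
Hurricane Trami: ΔP = 43; V ≈ 6.36 × 43^0.635 ≈ 69.30 kt.
Difference ≈ 58.64 − 69.30 = -10.66 → -11 kt.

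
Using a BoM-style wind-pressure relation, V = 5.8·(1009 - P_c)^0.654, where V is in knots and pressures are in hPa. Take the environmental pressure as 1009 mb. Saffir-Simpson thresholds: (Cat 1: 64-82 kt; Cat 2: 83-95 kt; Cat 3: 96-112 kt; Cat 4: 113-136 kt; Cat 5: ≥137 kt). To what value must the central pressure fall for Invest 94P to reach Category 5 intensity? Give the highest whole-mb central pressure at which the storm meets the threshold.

883 mb

Category 5 begins at V = 137 kt.
Required ΔP = (137/5.8)^(1/0.654) = 23.621^1.529 ≈ 125.84 mb.
P_c ≤ 1009 − 125.84 = 883.16, so the highest integer P_c is 883 mb.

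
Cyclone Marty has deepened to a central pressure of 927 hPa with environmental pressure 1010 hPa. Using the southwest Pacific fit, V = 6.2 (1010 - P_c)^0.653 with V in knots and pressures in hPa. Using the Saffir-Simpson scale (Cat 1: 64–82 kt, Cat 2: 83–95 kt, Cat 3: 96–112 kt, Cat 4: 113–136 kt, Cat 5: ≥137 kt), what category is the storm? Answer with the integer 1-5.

ΔP = 1010 − 927 = 83 hPa.
V ≈ 6.2 × 83^0.653 = 6.2 × 17.91 ≈ 111 kt.
111 kt falls in the Category 3 band.

3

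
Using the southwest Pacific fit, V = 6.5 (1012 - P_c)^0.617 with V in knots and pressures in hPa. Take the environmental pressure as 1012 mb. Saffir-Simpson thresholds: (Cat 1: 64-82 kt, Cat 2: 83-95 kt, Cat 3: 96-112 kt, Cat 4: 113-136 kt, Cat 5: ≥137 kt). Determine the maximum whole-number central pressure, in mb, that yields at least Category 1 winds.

971 mb

Category 1 begins at V = 64 kt.
Required ΔP = (64/6.5)^(1/0.617) = 9.846^1.621 ≈ 40.72 mb.
P_c ≤ 1012 − 40.72 = 971.28, so the highest integer P_c is 971 mb.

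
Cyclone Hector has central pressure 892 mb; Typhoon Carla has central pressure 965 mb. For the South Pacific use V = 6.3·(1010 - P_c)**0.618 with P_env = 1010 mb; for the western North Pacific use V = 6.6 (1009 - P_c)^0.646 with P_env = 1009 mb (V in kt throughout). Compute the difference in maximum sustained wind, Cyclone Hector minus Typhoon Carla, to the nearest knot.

Cyclone Hector: ΔP = 118; V ≈ 6.3 × 118^0.618 ≈ 120.16 kt.
Typhoon Carla: ΔP = 44; V ≈ 6.6 × 44^0.646 ≈ 76.07 kt.
Difference ≈ 120.16 − 76.07 = 44.09 → 44 kt.

44 kt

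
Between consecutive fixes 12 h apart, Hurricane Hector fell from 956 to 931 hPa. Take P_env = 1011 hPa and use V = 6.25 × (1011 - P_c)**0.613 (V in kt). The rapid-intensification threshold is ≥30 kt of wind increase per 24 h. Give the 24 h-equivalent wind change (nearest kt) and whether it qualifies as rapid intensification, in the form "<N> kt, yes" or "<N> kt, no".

V₁: ΔP = 55, V ≈ 6.25 × 55^0.613 ≈ 72.90 kt.
V₂: ΔP = 80, V ≈ 6.25 × 80^0.613 ≈ 91.72 kt.
ΔV over 12 h = 18.82 kt → 24 h equivalent = 18.82 × 24/12 ≈ 37.64 kt.
38 kt ≥ 30 kt ⇒ rapid intensification.

38 kt, yes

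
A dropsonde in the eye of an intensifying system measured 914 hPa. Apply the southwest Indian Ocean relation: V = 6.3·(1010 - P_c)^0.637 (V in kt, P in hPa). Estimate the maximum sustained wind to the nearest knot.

ΔP = 1010 − 914 = 96 hPa.
96^0.637 ≈ 18.311.
V ≈ 6.3 × 18.311 ≈ 115.4 kt.

115 kt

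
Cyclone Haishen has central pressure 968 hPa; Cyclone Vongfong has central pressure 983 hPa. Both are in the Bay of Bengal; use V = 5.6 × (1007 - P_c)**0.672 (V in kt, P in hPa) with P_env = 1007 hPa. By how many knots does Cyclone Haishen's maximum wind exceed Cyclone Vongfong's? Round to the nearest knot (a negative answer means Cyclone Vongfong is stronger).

18 kt

Cyclone Haishen: ΔP = 39; V ≈ 5.6 × 39^0.672 ≈ 65.67 kt.
Cyclone Vongfong: ΔP = 24; V ≈ 5.6 × 24^0.672 ≈ 47.39 kt.
Difference ≈ 65.67 − 47.39 = 18.28 → 18 kt.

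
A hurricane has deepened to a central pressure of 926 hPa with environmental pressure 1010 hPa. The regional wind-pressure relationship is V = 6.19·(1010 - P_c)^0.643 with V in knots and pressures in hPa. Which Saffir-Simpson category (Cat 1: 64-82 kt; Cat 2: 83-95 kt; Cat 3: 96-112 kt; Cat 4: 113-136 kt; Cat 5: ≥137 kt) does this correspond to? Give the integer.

3

ΔP = 1010 − 926 = 84 hPa.
V ≈ 6.19 × 84^0.643 = 6.19 × 17.27 ≈ 107 kt.
107 kt falls in the Category 3 band.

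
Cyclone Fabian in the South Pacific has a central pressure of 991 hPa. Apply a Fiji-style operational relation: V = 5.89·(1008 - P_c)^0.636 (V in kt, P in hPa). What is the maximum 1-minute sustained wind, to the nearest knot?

36 kt

ΔP = 1008 − 991 = 17 hPa.
17^0.636 ≈ 6.061.
V ≈ 5.89 × 6.061 ≈ 35.7 kt.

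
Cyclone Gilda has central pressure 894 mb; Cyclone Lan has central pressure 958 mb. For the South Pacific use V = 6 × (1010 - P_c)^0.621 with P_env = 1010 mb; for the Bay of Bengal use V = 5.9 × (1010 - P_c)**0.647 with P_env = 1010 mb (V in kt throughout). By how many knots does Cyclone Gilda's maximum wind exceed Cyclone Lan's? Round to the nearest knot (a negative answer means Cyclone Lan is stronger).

Cyclone Gilda: ΔP = 116; V ≈ 6 × 116^0.621 ≈ 114.86 kt.
Cyclone Lan: ΔP = 52; V ≈ 5.9 × 52^0.647 ≈ 76.05 kt.
Difference ≈ 114.86 − 76.05 = 38.81 → 39 kt.

39 kt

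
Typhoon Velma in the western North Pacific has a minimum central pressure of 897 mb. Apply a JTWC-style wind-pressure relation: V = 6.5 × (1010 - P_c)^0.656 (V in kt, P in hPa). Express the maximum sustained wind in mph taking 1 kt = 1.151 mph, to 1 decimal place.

ΔP = 1010 − 897 = 113 mb.
V ≈ 6.5 × 113^0.656 = 6.5 × 22.224 ≈ 144.455 kt.
144.455 × 1.151 ≈ 166.27 mph → 166.3 mph.

166.3 mph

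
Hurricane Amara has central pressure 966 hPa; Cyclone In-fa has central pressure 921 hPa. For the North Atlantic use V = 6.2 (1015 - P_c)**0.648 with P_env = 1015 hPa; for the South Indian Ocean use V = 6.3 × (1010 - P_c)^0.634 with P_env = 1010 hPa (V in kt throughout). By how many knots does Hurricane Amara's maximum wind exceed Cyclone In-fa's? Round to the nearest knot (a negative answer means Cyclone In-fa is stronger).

Hurricane Amara: ΔP = 49; V ≈ 6.2 × 49^0.648 ≈ 77.20 kt.
Cyclone In-fa: ΔP = 89; V ≈ 6.3 × 89^0.634 ≈ 108.46 kt.
Difference ≈ 77.20 − 108.46 = -31.26 → -31 kt.

-31 kt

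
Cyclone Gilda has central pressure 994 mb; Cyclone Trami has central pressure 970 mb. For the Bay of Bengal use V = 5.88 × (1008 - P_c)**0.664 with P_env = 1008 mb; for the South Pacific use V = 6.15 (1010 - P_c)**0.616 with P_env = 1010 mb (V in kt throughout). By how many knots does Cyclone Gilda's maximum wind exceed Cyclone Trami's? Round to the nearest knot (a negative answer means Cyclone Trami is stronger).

-26 kt

Cyclone Gilda: ΔP = 14; V ≈ 5.88 × 14^0.664 ≈ 33.92 kt.
Cyclone Trami: ΔP = 40; V ≈ 6.15 × 40^0.616 ≈ 59.67 kt.
Difference ≈ 33.92 − 59.67 = -25.75 → -26 kt.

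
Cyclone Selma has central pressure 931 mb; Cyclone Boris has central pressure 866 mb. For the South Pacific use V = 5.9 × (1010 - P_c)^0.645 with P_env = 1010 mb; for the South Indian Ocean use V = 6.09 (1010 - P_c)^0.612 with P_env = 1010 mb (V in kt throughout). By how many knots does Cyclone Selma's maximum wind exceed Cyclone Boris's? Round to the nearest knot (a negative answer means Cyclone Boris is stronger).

-29 kt

Cyclone Selma: ΔP = 79; V ≈ 5.9 × 79^0.645 ≈ 98.81 kt.
Cyclone Boris: ΔP = 144; V ≈ 6.09 × 144^0.612 ≈ 127.51 kt.
Difference ≈ 98.81 − 127.51 = -28.70 → -29 kt.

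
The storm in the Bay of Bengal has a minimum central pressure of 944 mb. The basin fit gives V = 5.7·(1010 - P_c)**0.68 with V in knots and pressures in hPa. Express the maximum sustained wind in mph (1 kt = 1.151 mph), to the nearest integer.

113 mph

ΔP = 1010 − 944 = 66 mb.
V ≈ 5.7 × 66^0.68 = 5.7 × 17.270 ≈ 98.438 kt.
98.438 × 1.151 ≈ 113.30 mph → 113 mph.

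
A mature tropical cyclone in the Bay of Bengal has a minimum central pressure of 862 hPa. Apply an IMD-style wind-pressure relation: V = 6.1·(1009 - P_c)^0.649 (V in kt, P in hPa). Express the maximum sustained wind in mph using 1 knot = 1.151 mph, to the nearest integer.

ΔP = 1009 − 862 = 147 hPa.
V ≈ 6.1 × 147^0.649 = 6.1 × 25.503 ≈ 155.567 kt.
155.567 × 1.151 ≈ 179.06 mph → 179 mph.

179 mph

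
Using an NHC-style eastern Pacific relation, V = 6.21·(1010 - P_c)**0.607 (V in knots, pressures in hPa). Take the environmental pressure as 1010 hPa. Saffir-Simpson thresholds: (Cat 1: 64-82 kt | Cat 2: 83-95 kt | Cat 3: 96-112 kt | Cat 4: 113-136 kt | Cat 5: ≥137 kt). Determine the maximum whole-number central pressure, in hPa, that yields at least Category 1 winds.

Category 1 begins at V = 64 kt.
Required ΔP = (64/6.21)^(1/0.607) = 10.306^1.647 ≈ 46.67 hPa.
P_c ≤ 1010 − 46.67 = 963.33, so the highest integer P_c is 963 hPa.

963 hPa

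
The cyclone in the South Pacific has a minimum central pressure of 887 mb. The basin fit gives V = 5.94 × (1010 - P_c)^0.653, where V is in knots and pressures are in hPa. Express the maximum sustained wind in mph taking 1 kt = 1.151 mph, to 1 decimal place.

158.3 mph

ΔP = 1010 − 887 = 123 mb.
V ≈ 5.94 × 123^0.653 = 5.94 × 23.158 ≈ 137.561 kt.
137.561 × 1.151 ≈ 158.33 mph → 158.3 mph.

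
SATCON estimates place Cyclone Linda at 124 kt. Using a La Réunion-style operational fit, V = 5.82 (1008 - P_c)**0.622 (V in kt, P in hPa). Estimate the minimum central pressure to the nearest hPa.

871 hPa

ΔP = (V / 5.82)^(1/0.622) = (124/5.82)^1.608.
124/5.82 = 21.306; 21.306^1.608 ≈ 136.73 hPa.
P_c = 1008 − 136.73 = 871.27 ≈ 871 hPa.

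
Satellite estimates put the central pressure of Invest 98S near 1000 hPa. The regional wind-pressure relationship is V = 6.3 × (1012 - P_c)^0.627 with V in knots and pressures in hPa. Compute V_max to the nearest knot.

ΔP = 1012 − 1000 = 12 hPa.
12^0.627 ≈ 4.749.
V ≈ 6.3 × 4.749 ≈ 29.9 kt.

30 kt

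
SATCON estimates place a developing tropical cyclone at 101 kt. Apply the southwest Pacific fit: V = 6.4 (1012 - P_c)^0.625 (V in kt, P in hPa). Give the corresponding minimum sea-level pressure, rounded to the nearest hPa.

929 hPa

ΔP = (V / 6.4)^(1/0.625) = (101/6.4)^1.600.
101/6.4 = 15.781; 15.781^1.600 ≈ 82.61 hPa.
P_c = 1012 − 82.61 = 929.39 ≈ 929 hPa.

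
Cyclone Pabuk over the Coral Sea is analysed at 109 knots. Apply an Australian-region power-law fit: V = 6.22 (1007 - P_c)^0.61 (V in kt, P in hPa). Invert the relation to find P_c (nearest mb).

ΔP = (V / 6.22)^(1/0.61) = (109/6.22)^1.639.
109/6.22 = 17.524; 17.524^1.639 ≈ 109.33 mb.
P_c = 1007 − 109.33 = 897.67 ≈ 898 mb.

898 mb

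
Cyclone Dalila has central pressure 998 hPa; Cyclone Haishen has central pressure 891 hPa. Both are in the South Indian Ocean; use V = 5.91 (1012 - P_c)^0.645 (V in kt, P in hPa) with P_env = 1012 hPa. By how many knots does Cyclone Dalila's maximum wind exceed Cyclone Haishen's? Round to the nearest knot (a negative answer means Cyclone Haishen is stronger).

-98 kt

Cyclone Dalila: ΔP = 14; V ≈ 5.91 × 14^0.645 ≈ 32.42 kt.
Cyclone Haishen: ΔP = 121; V ≈ 5.91 × 121^0.645 ≈ 130.31 kt.
Difference ≈ 32.42 − 130.31 = -97.89 → -98 kt.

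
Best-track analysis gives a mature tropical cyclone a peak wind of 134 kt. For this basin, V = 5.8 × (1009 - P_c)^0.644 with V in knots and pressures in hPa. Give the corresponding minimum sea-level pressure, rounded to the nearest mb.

ΔP = (V / 5.8)^(1/0.644) = (134/5.8)^1.553.
134/5.8 = 23.103; 23.103^1.553 ≈ 131.07 mb.
P_c = 1009 − 131.07 = 877.93 ≈ 878 mb.

878 mb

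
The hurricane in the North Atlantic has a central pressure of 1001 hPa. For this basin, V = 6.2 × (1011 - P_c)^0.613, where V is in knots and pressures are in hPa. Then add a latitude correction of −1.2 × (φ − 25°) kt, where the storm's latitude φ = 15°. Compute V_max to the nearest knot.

ΔP = 1011 − 1001 = 10 hPa.
10^0.613 ≈ 4.102.
V ≈ 6.2 × 4.102 ≈ 25.4 kt.
Latitude correction: −1.2 × (15 − 25) = 12 kt.
Corrected V ≈ 37.4 kt → 37 kt.

37 kt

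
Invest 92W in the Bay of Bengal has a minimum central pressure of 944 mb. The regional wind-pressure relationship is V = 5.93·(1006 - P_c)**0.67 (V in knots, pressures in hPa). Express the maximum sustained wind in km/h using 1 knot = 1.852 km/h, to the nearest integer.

ΔP = 1006 − 944 = 62 mb.
V ≈ 5.93 × 62^0.67 = 5.93 × 15.882 ≈ 94.180 kt.
94.180 × 1.852 ≈ 174.42 km/h → 174 km/h.

174 km/h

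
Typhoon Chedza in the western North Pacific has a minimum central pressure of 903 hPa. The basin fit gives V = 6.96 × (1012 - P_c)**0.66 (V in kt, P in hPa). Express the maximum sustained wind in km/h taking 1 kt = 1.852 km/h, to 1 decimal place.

ΔP = 1012 − 903 = 109 hPa.
V ≈ 6.96 × 109^0.66 = 6.96 × 22.116 ≈ 153.926 kt.
153.926 × 1.852 ≈ 285.07 km/h → 285.1 km/h.

285.1 km/h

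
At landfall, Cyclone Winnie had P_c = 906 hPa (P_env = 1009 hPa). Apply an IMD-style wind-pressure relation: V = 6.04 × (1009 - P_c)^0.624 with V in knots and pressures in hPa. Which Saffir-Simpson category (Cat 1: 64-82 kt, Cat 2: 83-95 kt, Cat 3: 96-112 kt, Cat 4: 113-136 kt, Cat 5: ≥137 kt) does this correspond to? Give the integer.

ΔP = 1009 − 906 = 103 hPa.
V ≈ 6.04 × 103^0.624 = 6.04 × 18.03 ≈ 109 kt.
109 kt falls in the Category 3 band.

3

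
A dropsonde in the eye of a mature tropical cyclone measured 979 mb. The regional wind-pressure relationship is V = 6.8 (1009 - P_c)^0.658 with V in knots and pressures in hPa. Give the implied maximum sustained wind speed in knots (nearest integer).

64 kt

ΔP = 1009 − 979 = 30 mb.
30^0.658 ≈ 9.374.
V ≈ 6.8 × 9.374 ≈ 63.7 kt.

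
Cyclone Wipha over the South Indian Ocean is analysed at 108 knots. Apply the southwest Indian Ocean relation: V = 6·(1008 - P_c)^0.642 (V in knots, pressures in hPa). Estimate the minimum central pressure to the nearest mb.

ΔP = (V / 6)^(1/0.642) = (108/6)^1.558.
108/6 = 18.000; 18.000^1.558 ≈ 90.21 mb.
P_c = 1008 − 90.21 = 917.79 ≈ 918 mb.

918 mb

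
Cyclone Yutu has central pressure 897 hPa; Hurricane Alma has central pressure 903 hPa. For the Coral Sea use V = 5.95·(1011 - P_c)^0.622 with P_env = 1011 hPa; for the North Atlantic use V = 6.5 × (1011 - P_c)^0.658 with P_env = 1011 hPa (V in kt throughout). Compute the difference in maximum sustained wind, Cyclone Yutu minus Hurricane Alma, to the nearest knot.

-28 kt

Cyclone Yutu: ΔP = 114; V ≈ 5.95 × 114^0.622 ≈ 113.22 kt.
Hurricane Alma: ΔP = 108; V ≈ 6.5 × 108^0.658 ≈ 141.55 kt.
Difference ≈ 113.22 − 141.55 = -28.33 → -28 kt.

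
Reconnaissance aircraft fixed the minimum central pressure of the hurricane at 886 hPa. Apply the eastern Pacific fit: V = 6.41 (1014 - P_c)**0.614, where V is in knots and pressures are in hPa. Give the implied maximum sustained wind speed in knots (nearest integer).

ΔP = 1014 − 886 = 128 hPa.
128^0.614 ≈ 19.671.
V ≈ 6.41 × 19.671 ≈ 126.1 kt.

126 kt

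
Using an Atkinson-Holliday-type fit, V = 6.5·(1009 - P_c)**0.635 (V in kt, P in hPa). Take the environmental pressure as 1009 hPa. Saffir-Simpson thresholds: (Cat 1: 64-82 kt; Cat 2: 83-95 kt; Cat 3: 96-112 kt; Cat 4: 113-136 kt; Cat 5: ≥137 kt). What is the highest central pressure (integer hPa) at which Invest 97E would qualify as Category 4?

919 hPa

Category 4 begins at V = 113 kt.
Required ΔP = (113/6.5)^(1/0.635) = 17.385^1.575 ≈ 89.75 hPa.
P_c ≤ 1009 − 89.75 = 919.25, so the highest integer P_c is 919 hPa.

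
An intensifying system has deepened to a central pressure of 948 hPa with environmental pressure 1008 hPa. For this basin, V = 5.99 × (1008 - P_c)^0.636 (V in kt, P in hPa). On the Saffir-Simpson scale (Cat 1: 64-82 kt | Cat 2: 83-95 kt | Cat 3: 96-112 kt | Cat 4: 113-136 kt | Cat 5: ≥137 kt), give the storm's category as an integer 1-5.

ΔP = 1008 − 948 = 60 hPa.
V ≈ 5.99 × 60^0.636 = 5.99 × 13.52 ≈ 81 kt.
81 kt falls in the Category 1 band.

1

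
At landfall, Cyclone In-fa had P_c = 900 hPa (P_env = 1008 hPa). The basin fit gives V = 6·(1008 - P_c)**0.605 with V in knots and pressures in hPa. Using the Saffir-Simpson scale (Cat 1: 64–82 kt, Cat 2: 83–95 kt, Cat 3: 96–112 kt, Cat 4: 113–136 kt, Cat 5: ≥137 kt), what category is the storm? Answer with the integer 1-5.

3

ΔP = 1008 − 900 = 108 hPa.
V ≈ 6 × 108^0.605 = 6 × 16.99 ≈ 102 kt.
102 kt falls in the Category 3 band.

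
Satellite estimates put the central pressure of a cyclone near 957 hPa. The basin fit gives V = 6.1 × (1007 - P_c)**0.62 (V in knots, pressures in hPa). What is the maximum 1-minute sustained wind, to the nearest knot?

ΔP = 1007 − 957 = 50 hPa.
50^0.62 ≈ 11.307.
V ≈ 6.1 × 11.307 ≈ 69.0 kt.

69 kt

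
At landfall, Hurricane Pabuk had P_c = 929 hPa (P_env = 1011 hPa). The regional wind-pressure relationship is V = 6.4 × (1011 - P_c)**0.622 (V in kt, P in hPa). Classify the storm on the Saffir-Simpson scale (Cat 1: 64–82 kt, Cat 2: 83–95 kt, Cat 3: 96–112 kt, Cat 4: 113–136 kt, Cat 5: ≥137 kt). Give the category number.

3

ΔP = 1011 − 929 = 82 hPa.
V ≈ 6.4 × 82^0.622 = 6.4 × 15.50 ≈ 99 kt.
99 kt falls in the Category 3 band.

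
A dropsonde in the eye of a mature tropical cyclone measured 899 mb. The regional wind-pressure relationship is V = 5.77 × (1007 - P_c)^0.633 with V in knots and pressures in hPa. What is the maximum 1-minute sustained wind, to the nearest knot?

112 kt

ΔP = 1007 − 899 = 108 mb.
108^0.633 ≈ 19.371.
V ≈ 5.77 × 19.371 ≈ 111.8 kt.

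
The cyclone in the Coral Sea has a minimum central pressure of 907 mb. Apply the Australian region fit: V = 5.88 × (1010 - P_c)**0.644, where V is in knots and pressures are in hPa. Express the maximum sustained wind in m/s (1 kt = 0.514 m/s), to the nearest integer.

60 m/s

ΔP = 1010 − 907 = 103 mb.
V ≈ 5.88 × 103^0.644 = 5.88 × 19.782 ≈ 116.317 kt.
116.317 × 0.514 ≈ 59.79 m/s → 60 m/s.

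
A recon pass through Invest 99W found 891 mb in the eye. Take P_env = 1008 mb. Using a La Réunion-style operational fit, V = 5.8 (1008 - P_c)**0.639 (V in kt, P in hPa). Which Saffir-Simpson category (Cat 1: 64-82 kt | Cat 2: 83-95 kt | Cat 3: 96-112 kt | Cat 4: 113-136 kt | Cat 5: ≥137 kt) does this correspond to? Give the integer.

ΔP = 1008 − 891 = 117 mb.
V ≈ 5.8 × 117^0.639 = 5.8 × 20.97 ≈ 122 kt.
122 kt falls in the Category 4 band.

4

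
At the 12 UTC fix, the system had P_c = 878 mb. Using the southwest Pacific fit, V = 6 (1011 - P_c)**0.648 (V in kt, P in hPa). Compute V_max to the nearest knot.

143 kt

ΔP = 1011 − 878 = 133 mb.
133^0.648 ≈ 23.782.
V ≈ 6 × 23.782 ≈ 142.7 kt.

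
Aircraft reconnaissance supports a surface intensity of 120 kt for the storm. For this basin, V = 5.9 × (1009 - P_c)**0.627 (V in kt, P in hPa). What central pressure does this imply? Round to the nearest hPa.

887 hPa

ΔP = (V / 5.9)^(1/0.627) = (120/5.9)^1.595.
120/5.9 = 20.339; 20.339^1.595 ≈ 122.08 hPa.
P_c = 1009 − 122.08 = 886.92 ≈ 887 hPa.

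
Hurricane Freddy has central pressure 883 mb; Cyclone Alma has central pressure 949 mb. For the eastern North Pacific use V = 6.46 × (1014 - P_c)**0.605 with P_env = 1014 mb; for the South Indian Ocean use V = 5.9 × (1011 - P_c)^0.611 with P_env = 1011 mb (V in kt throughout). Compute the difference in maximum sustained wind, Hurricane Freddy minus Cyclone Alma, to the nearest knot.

50 kt

Hurricane Freddy: ΔP = 131; V ≈ 6.46 × 131^0.605 ≈ 123.36 kt.
Cyclone Alma: ΔP = 62; V ≈ 5.9 × 62^0.611 ≈ 73.45 kt.
Difference ≈ 123.36 − 73.45 = 49.91 → 50 kt.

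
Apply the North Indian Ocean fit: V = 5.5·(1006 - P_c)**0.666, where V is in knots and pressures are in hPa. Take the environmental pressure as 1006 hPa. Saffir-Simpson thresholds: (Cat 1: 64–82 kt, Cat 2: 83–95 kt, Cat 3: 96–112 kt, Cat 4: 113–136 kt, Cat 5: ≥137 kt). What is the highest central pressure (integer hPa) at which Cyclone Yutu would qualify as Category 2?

947 hPa

Category 2 begins at V = 83 kt.
Required ΔP = (83/5.5)^(1/0.666) = 15.091^1.502 ≈ 58.86 hPa.
P_c ≤ 1006 − 58.86 = 947.14, so the highest integer P_c is 947 hPa.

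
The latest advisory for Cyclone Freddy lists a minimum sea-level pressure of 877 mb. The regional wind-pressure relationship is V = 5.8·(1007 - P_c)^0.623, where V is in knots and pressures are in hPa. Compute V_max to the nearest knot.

ΔP = 1007 − 877 = 130 mb.
130^0.623 ≈ 20.749.
V ≈ 5.8 × 20.749 ≈ 120.3 kt.

120 kt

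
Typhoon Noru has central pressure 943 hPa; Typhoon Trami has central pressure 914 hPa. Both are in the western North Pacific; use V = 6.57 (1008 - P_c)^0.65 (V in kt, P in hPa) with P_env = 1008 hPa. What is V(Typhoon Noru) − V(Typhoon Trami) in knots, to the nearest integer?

-27 kt

Typhoon Noru: ΔP = 65; V ≈ 6.57 × 65^0.65 ≈ 99.07 kt.
Typhoon Trami: ΔP = 94; V ≈ 6.57 × 94^0.65 ≈ 125.92 kt.
Difference ≈ 99.07 − 125.92 = -26.85 → -27 kt.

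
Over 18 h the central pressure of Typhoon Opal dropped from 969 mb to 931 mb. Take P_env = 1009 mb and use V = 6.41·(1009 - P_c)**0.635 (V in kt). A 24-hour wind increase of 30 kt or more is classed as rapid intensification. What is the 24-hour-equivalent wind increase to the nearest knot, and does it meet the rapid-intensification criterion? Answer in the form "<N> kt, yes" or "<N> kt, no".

V₁: ΔP = 40, V ≈ 6.41 × 40^0.635 ≈ 66.71 kt.
V₂: ΔP = 78, V ≈ 6.41 × 78^0.635 ≈ 101.94 kt.
ΔV over 18 h = 35.23 kt → 24 h equivalent = 35.23 × 24/18 ≈ 46.97 kt.
47 kt ≥ 30 kt ⇒ rapid intensification.

47 kt, yes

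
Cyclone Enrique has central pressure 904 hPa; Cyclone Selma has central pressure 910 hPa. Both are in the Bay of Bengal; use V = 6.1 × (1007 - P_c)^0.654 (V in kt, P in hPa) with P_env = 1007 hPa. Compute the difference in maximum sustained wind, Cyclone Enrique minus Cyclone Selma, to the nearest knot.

Cyclone Enrique: ΔP = 103; V ≈ 6.1 × 103^0.654 ≈ 126.39 kt.
Cyclone Selma: ΔP = 97; V ≈ 6.1 × 97^0.654 ≈ 121.53 kt.
Difference ≈ 126.39 − 121.53 = 4.86 → 5 kt.

5 kt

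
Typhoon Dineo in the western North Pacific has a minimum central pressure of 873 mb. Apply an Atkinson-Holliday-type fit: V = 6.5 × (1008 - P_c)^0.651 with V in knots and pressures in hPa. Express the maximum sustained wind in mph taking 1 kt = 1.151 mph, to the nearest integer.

ΔP = 1008 − 873 = 135 mb.
V ≈ 6.5 × 135^0.651 = 6.5 × 24.370 ≈ 158.402 kt.
158.402 × 1.151 ≈ 182.32 mph → 182 mph.

182 mph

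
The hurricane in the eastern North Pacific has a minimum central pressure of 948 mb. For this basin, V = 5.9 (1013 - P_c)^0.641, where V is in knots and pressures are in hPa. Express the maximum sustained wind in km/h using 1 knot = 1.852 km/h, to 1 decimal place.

158.7 km/h

ΔP = 1013 − 948 = 65 mb.
V ≈ 5.9 × 65^0.641 = 5.9 × 14.524 ≈ 85.690 kt.
85.690 × 1.852 ≈ 158.70 km/h → 158.7 km/h.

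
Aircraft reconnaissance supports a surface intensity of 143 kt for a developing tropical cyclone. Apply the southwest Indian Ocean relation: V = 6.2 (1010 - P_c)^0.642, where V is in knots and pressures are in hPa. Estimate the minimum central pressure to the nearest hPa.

877 hPa

ΔP = (V / 6.2)^(1/0.642) = (143/6.2)^1.558.
143/6.2 = 23.065; 23.065^1.558 ≈ 132.73 hPa.
P_c = 1010 − 132.73 = 877.27 ≈ 877 hPa.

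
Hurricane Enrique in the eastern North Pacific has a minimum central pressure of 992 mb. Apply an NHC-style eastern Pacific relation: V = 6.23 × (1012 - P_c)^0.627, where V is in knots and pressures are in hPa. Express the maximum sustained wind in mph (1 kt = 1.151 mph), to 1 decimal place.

ΔP = 1012 − 992 = 20 mb.
V ≈ 6.23 × 20^0.627 = 6.23 × 6.543 ≈ 40.760 kt.
40.760 × 1.151 ≈ 46.91 mph → 46.9 mph.

46.9 mph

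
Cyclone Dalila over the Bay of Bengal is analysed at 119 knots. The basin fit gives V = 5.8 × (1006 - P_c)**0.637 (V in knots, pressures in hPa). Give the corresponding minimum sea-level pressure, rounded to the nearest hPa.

891 hPa

ΔP = (V / 5.8)^(1/0.637) = (119/5.8)^1.570.
119/5.8 = 20.517; 20.517^1.570 ≈ 114.77 hPa.
P_c = 1006 − 114.77 = 891.23 ≈ 891 hPa.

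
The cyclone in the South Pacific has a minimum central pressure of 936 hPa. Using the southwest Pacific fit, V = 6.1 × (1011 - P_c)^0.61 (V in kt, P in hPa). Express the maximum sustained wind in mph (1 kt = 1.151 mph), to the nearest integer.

ΔP = 1011 − 936 = 75 hPa.
V ≈ 6.1 × 75^0.61 = 6.1 × 13.925 ≈ 84.941 kt.
84.941 × 1.151 ≈ 97.77 mph → 98 mph.

98 mph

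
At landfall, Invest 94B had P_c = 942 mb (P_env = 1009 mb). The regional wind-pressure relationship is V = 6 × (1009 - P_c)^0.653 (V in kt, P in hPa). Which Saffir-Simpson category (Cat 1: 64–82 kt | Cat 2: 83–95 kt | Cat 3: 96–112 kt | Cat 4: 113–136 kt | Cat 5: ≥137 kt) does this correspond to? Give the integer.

ΔP = 1009 − 942 = 67 mb.
V ≈ 6 × 67^0.653 = 6 × 15.57 ≈ 93 kt.
93 kt falls in the Category 2 band.

2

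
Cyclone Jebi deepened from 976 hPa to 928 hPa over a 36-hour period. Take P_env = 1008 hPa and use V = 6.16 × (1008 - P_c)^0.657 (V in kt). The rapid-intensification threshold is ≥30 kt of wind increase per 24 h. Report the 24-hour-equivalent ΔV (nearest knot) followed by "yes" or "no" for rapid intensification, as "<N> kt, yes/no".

V₁: ΔP = 32, V ≈ 6.16 × 32^0.657 ≈ 60.04 kt.
V₂: ΔP = 80, V ≈ 6.16 × 80^0.657 ≈ 109.63 kt.
ΔV over 36 h = 49.59 kt → 24 h equivalent = 49.59 × 24/36 ≈ 33.06 kt.
33 kt ≥ 30 kt ⇒ rapid intensification.

33 kt, yes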